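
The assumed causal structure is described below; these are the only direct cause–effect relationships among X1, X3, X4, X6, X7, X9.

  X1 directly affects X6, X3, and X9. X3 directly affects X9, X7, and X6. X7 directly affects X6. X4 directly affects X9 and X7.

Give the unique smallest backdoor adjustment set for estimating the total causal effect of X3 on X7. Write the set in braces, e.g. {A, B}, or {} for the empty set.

Variables eligible for adjustment (non-descendants of X3, excluding X3 and X7): {X1, X4}.
Backdoor paths from X3 to X7:
  P1: X3 <- X1 -> X9 <- X4 -> X7
  P2: X3 <- X1 -> X6 <- X7
Each backdoor path contains an unconditioned collider, so every path is already blocked with the empty conditioning set:
  P1: blocked at collider X9 (neither it nor any descendant is in the conditioning set).
  P2: blocked at collider X6 (neither it nor any descendant is in the conditioning set).
The empty set is therefore the unique smallest valid set.

{}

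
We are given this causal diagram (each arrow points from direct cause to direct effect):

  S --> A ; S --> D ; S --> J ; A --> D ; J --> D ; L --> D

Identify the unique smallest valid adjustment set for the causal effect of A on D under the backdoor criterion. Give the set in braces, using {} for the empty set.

{S}

Variables eligible for adjustment (non-descendants of A, excluding A and D): {J, L, S}.
Backdoor paths from A to D:
  P1: A <- S -> J -> D
  P2: A <- S -> D
The empty set is not sufficient: P1 (A <- S -> J -> D) has no collider blocking it and no conditioned non-collider, so it is open.
Try {S}:
  P1: blocked at fork node S ∈ conditioning set.
  P2: blocked at fork node S ∈ conditioning set.
{S} contains no descendant of A and blocks every backdoor path.
No other singleton works — e.g. {L} leaves P1 open — so {S} is the unique smallest valid adjustment set.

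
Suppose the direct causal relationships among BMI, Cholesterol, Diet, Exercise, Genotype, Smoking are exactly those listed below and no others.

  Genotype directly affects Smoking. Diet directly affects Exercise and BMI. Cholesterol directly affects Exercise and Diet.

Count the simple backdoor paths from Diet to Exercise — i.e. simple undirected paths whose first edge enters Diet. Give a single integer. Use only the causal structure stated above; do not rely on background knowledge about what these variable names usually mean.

A backdoor path from Diet to Exercise is any simple undirected path whose first edge points into Diet (i.e. leaves Diet via a parent).
Parents of Diet: {Cholesterol}.
Enumerating:
  P1: Diet <- Cholesterol -> Exercise
That exhausts the simple backdoor paths. Count: 1.

1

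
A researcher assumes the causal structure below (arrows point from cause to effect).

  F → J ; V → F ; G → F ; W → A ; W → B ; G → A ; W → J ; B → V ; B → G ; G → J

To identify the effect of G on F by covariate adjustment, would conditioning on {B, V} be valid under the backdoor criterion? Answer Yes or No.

Backdoor paths from G to F (paths whose first edge points into G):
  P1: G <- B <- W -> J <- F
  P2: G <- B -> V -> F
Condition 1 (no descendant of G in the set): holds — descendants of G are {A, F, J}; none are in {B, V}.
Condition 2 (every backdoor path blocked by {B, V}):
  P1: blocked at chain node B ∈ conditioning set.
  P2: blocked at fork node B ∈ conditioning set.
{B, V} satisfies the backdoor criterion.

Yes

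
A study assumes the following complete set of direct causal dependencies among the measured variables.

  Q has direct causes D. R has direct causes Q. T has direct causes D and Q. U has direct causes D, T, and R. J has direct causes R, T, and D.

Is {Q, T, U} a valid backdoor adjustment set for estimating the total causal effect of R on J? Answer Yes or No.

Backdoor paths from R to J (paths whose first edge points into R):
  P1: R <- Q <- D -> T -> J
  P2: R <- Q <- D -> U <- T -> J
  P3: R <- Q <- D -> J
  P4: R <- Q -> T <- D -> J
  P5: R <- Q -> T -> U <- D -> J
  P6: R <- Q -> T -> J
Condition 1 (no descendant of R in the set): FAILS — U is a descendant of R.
Condition 2 (every backdoor path blocked by {Q, T, U}):
  P1: blocked at chain node Q ∈ conditioning set.
  P2: blocked at chain node Q ∈ conditioning set.
  P3: blocked at chain node Q ∈ conditioning set.
  P4: blocked at fork node Q ∈ conditioning set.
  P5: blocked at fork node Q ∈ conditioning set.
  P6: blocked at fork node Q ∈ conditioning set.
{Q, T, U} does not satisfy the backdoor criterion.

No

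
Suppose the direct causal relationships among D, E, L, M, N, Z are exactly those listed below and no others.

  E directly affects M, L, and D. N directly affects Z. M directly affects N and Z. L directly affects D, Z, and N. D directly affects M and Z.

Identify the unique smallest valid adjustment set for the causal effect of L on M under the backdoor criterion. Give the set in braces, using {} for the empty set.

Variables eligible for adjustment (non-descendants of L, excluding L and M): {E}.
Backdoor paths from L to M:
  P1: L <- E -> D -> M
  P2: L <- E -> D -> Z <- M
  P3: L <- E -> D -> Z <- N <- M
  P4: L <- E -> M
The empty set is not sufficient: P1 (L <- E -> D -> M) has no collider blocking it and no conditioned non-collider, so it is open.
Try {E}:
  P1: blocked at fork node E ∈ conditioning set.
  P2: blocked at fork node E ∈ conditioning set.
  P3: blocked at fork node E ∈ conditioning set.
  P4: blocked at fork node E ∈ conditioning set.
{E} contains no descendant of L and blocks every backdoor path.
{E} is the unique smallest valid adjustment set.

{E}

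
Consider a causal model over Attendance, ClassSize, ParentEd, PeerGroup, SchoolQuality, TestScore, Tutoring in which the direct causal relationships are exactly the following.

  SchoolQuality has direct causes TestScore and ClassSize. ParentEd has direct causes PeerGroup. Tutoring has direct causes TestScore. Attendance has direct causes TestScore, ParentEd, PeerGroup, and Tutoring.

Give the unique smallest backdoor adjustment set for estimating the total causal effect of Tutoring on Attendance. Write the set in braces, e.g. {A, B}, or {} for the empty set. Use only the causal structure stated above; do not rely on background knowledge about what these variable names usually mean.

{TestScore}

Variables eligible for adjustment (non-descendants of Tutoring, excluding Tutoring and Attendance): {ClassSize, ParentEd, PeerGroup, SchoolQuality, TestScore}.
Backdoor paths from Tutoring to Attendance:
  P1: Tutoring <- TestScore -> Attendance
The empty set is not sufficient: P1 (Tutoring <- TestScore -> Attendance) has no collider blocking it and no conditioned non-collider, so it is open.
Try {TestScore}:
  P1: blocked at fork node TestScore ∈ conditioning set.
{TestScore} contains no descendant of Tutoring and blocks every backdoor path.
No other singleton works — e.g. {PeerGroup} leaves P1 open — so {TestScore} is the unique smallest valid adjustment set.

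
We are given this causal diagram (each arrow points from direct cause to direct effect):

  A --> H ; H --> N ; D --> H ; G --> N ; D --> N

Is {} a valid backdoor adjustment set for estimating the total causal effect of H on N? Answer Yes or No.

No

Backdoor paths from H to N (paths whose first edge points into H):
  P1: H <- D -> N
Condition 1 (no descendant of H in the set): holds — descendants of H are {N}; none are in {}.
Condition 2 (every backdoor path blocked by {}):
  P1: open — no interior node is in the conditioning set.
{} does not satisfy the backdoor criterion.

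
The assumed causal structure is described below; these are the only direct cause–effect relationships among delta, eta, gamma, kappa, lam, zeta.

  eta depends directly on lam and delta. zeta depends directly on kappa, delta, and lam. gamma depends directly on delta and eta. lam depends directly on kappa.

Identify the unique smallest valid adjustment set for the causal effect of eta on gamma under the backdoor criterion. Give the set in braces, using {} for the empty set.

Variables eligible for adjustment (non-descendants of eta, excluding eta and gamma): {delta, kappa, lam, zeta}.
Backdoor paths from eta to gamma:
  P1: eta <- delta -> gamma
  P2: eta <- lam <- kappa -> zeta <- delta -> gamma
  P3: eta <- lam -> zeta <- delta -> gamma
The empty set is not sufficient: P1 (eta <- delta -> gamma) has no collider blocking it and no conditioned non-collider, so it is open.
Try {delta}:
  P1: blocked at fork node delta ∈ conditioning set.
  P2: blocked at collider zeta (neither it nor any descendant is in the conditioning set).
  P3: blocked at collider zeta (neither it nor any descendant is in the conditioning set).
{delta} contains no descendant of eta and blocks every backdoor path.
No other singleton works — e.g. {kappa} leaves P1 open — so {delta} is the unique smallest valid adjustment set.

{delta}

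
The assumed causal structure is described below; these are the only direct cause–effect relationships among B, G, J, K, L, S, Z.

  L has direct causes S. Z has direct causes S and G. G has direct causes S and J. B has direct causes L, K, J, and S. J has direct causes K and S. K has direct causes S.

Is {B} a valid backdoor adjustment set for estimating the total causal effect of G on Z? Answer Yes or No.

No

Backdoor paths from G to Z (paths whose first edge points into G):
  P1: G <- S -> Z
  P2: G <- J <- S -> Z
  P3: G <- J <- K <- S -> Z
  P4: G <- J <- K -> B <- S -> Z
  P5: G <- J <- K -> B <- L <- S -> Z
  P6: G <- J -> B <- S -> Z
  P7: G <- J -> B <- K <- S -> Z
  P8: G <- J -> B <- L <- S -> Z
Condition 1 (no descendant of G in the set): holds — descendants of G are {Z}; none are in {B}.
Condition 2 (every backdoor path blocked by {B}):
  P1: open — no interior node is in the conditioning set.
  P2: open — no interior node is in the conditioning set.
  P3: open — no interior node is in the conditioning set.
  P4: open — collider(s) B are conditioned on (or have a conditioned descendant) and no non-collider on the path is in the set.
  P5: open — collider(s) B are conditioned on (or have a conditioned descendant) and no non-collider on the path is in the set.
  P6: open — collider(s) B are conditioned on (or have a conditioned descendant) and no non-collider on the path is in the set.
  P7: open — collider(s) B are conditioned on (or have a conditioned descendant) and no non-collider on the path is in the set.
  P8: open — collider(s) B are conditioned on (or have a conditioned descendant) and no non-collider on the path is in the set.
{B} does not satisfy the backdoor criterion.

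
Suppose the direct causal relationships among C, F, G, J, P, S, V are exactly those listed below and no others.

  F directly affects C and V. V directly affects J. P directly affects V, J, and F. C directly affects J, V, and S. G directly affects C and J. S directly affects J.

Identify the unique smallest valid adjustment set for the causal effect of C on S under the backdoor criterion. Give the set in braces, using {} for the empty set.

{}

Variables eligible for adjustment (non-descendants of C, excluding C and S): {F, G, P}.
Backdoor paths from C to S:
  P1: C <- G -> J <- S
  P2: C <- F <- P -> V -> J <- S
  P3: C <- F <- P -> J <- S
  P4: C <- F -> V <- P -> J <- S
  P5: C <- F -> V -> J <- S
Each backdoor path contains an unconditioned collider, so every path is already blocked with the empty conditioning set:
  P1: blocked at collider J (neither it nor any descendant is in the conditioning set).
  P2: blocked at collider J (neither it nor any descendant is in the conditioning set).
  P3: blocked at collider J (neither it nor any descendant is in the conditioning set).
  P4: blocked at collider V (neither it nor any descendant is in the conditioning set).
  P5: blocked at collider J (neither it nor any descendant is in the conditioning set).
The empty set is therefore the unique smallest valid set.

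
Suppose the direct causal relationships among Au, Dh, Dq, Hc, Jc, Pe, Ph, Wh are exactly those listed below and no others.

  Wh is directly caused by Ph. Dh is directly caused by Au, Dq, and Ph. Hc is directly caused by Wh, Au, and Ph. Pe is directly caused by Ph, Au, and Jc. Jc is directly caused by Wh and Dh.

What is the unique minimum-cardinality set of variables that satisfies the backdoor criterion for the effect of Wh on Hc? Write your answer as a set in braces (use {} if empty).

Variables eligible for adjustment (non-descendants of Wh, excluding Wh and Hc): {Au, Dh, Dq, Ph}.
Backdoor paths from Wh to Hc:
  P1: Wh <- Ph -> Dh <- Au -> Hc
  P2: Wh <- Ph -> Dh -> Jc -> Pe <- Au -> Hc
  P3: Wh <- Ph -> Hc
  P4: Wh <- Ph -> Pe <- Au -> Hc
  P5: Wh <- Ph -> Pe <- Jc <- Dh <- Au -> Hc
The empty set is not sufficient: P3 (Wh <- Ph -> Hc) has no collider blocking it and no conditioned non-collider, so it is open.
Try {Ph}:
  P1: blocked at fork node Ph ∈ conditioning set.
  P2: blocked at fork node Ph ∈ conditioning set.
  P3: blocked at fork node Ph ∈ conditioning set.
  P4: blocked at fork node Ph ∈ conditioning set.
  P5: blocked at fork node Ph ∈ conditioning set.
{Ph} contains no descendant of Wh and blocks every backdoor path.
No other singleton works — e.g. {Dq} leaves P3 open — so {Ph} is the unique smallest valid adjustment set.

{Ph}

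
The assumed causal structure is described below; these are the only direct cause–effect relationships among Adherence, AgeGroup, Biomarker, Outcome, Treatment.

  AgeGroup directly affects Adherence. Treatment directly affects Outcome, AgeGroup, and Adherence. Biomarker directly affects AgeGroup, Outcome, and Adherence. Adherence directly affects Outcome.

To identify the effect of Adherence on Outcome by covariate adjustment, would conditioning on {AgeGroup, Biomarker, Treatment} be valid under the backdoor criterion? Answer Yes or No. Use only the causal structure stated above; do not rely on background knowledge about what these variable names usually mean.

Yes

Backdoor paths from Adherence to Outcome (paths whose first edge points into Adherence):
  P1: Adherence <- Biomarker -> AgeGroup <- Treatment -> Outcome
  P2: Adherence <- Biomarker -> Outcome
  P3: Adherence <- Treatment -> AgeGroup <- Biomarker -> Outcome
  P4: Adherence <- Treatment -> Outcome
  P5: Adherence <- AgeGroup <- Biomarker -> Outcome
  P6: Adherence <- AgeGroup <- Treatment -> Outcome
Condition 1 (no descendant of Adherence in the set): holds — descendants of Adherence are {Outcome}; none are in {AgeGroup, Biomarker, Treatment}.
Condition 2 (every backdoor path blocked by {AgeGroup, Biomarker, Treatment}):
  P1: blocked at fork node Biomarker ∈ conditioning set.
  P2: blocked at fork node Biomarker ∈ conditioning set.
  P3: blocked at fork node Treatment ∈ conditioning set.
  P4: blocked at fork node Treatment ∈ conditioning set.
  P5: blocked at chain node AgeGroup ∈ conditioning set.
  P6: blocked at chain node AgeGroup ∈ conditioning set.
{AgeGroup, Biomarker, Treatment} satisfies the backdoor criterion.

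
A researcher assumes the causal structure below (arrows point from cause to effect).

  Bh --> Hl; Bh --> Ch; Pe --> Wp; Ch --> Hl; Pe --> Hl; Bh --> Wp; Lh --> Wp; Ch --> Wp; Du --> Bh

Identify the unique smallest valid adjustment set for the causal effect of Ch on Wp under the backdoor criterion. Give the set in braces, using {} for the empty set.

{Bh}

Variables eligible for adjustment (non-descendants of Ch, excluding Ch and Wp): {Bh, Du, Lh, Pe}.
Backdoor paths from Ch to Wp:
  P1: Ch <- Bh -> Hl <- Pe -> Wp
  P2: Ch <- Bh -> Wp
The empty set is not sufficient: P2 (Ch <- Bh -> Wp) has no collider blocking it and no conditioned non-collider, so it is open.
Try {Bh}:
  P1: blocked at fork node Bh ∈ conditioning set.
  P2: blocked at fork node Bh ∈ conditioning set.
{Bh} contains no descendant of Ch and blocks every backdoor path.
No other singleton works — e.g. {Du} leaves P2 open — so {Bh} is the unique smallest valid adjustment set.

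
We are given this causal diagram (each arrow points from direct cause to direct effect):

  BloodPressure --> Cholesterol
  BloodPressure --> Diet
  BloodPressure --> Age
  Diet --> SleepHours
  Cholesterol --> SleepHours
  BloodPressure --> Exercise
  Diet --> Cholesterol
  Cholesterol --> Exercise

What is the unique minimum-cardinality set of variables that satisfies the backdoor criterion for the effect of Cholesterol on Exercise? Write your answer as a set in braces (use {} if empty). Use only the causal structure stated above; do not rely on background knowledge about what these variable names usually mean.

{BloodPressure}

Variables eligible for adjustment (non-descendants of Cholesterol, excluding Cholesterol and Exercise): {Age, BloodPressure, Diet}.
Backdoor paths from Cholesterol to Exercise:
  P1: Cholesterol <- BloodPressure -> Exercise
  P2: Cholesterol <- Diet <- BloodPressure -> Exercise
The empty set is not sufficient: P1 (Cholesterol <- BloodPressure -> Exercise) has no collider blocking it and no conditioned non-collider, so it is open.
Try {BloodPressure}:
  P1: blocked at fork node BloodPressure ∈ conditioning set.
  P2: blocked at fork node BloodPressure ∈ conditioning set.
{BloodPressure} contains no descendant of Cholesterol and blocks every backdoor path.
No other singleton works — e.g. {Diet} leaves P1 open — so {BloodPressure} is the unique smallest valid adjustment set.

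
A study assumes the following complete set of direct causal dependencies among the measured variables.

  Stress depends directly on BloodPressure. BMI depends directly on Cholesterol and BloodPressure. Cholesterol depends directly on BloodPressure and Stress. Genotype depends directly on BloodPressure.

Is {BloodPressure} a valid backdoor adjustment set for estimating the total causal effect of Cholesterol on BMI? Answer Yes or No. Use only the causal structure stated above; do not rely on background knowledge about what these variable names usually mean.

Backdoor paths from Cholesterol to BMI (paths whose first edge points into Cholesterol):
  P1: Cholesterol <- BloodPressure -> BMI
  P2: Cholesterol <- Stress <- BloodPressure -> BMI
Condition 1 (no descendant of Cholesterol in the set): holds — descendants of Cholesterol are {BMI}; none are in {BloodPressure}.
Condition 2 (every backdoor path blocked by {BloodPressure}):
  P1: blocked at fork node BloodPressure ∈ conditioning set.
  P2: blocked at fork node BloodPressure ∈ conditioning set.
{BloodPressure} satisfies the backdoor criterion.

Yes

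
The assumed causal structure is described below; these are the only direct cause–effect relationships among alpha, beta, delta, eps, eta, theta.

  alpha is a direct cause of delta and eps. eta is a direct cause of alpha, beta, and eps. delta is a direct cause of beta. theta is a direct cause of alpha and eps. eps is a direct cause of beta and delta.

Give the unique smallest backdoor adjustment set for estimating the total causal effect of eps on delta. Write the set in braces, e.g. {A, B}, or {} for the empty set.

Variables eligible for adjustment (non-descendants of eps, excluding eps and delta): {alpha, eta, theta}.
Backdoor paths from eps to delta:
  P1: eps <- eta -> alpha -> delta
  P2: eps <- eta -> beta <- delta
  P3: eps <- theta -> alpha <- eta -> beta <- delta
  P4: eps <- theta -> alpha -> delta
  P5: eps <- alpha <- eta -> beta <- delta
  P6: eps <- alpha -> delta
The empty set is not sufficient: P1 (eps <- eta -> alpha -> delta) has no collider blocking it and no conditioned non-collider, so it is open.
Try {alpha}:
  P1: blocked at chain node alpha ∈ conditioning set.
  P2: blocked at collider beta (neither it nor any descendant is in the conditioning set).
  P3: blocked at collider beta (neither it nor any descendant is in the conditioning set).
  P4: blocked at chain node alpha ∈ conditioning set.
  P5: blocked at chain node alpha ∈ conditioning set.
  P6: blocked at fork node alpha ∈ conditioning set.
{alpha} contains no descendant of eps and blocks every backdoor path.
No other singleton works — e.g. {eta} leaves P4 open — so {alpha} is the unique smallest valid adjustment set.

{alpha}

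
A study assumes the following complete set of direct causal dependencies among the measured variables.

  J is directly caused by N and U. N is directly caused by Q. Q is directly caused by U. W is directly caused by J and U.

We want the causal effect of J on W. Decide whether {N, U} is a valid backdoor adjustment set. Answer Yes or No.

Yes

Backdoor paths from J to W (paths whose first edge points into J):
  P1: J <- U -> W
  P2: J <- N <- Q <- U -> W
Condition 1 (no descendant of J in the set): holds — descendants of J are {W}; none are in {N, U}.
Condition 2 (every backdoor path blocked by {N, U}):
  P1: blocked at fork node U ∈ conditioning set.
  P2: blocked at chain node N ∈ conditioning set.
{N, U} satisfies the backdoor criterion.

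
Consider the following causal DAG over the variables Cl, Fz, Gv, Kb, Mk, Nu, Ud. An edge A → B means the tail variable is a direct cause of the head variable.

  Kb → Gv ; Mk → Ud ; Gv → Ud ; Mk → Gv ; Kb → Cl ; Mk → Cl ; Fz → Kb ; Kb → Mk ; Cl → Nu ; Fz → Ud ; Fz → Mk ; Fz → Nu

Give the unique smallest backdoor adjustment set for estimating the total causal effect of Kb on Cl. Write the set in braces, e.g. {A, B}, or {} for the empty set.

Variables eligible for adjustment (non-descendants of Kb, excluding Kb and Cl): {Fz}.
Backdoor paths from Kb to Cl:
  P1: Kb <- Fz -> Mk -> Cl
  P2: Kb <- Fz -> Nu <- Cl
  P3: Kb <- Fz -> Ud <- Mk -> Cl
  P4: Kb <- Fz -> Ud <- Gv <- Mk -> Cl
The empty set is not sufficient: P1 (Kb <- Fz -> Mk -> Cl) has no collider blocking it and no conditioned non-collider, so it is open.
Try {Fz}:
  P1: blocked at fork node Fz ∈ conditioning set.
  P2: blocked at fork node Fz ∈ conditioning set.
  P3: blocked at fork node Fz ∈ conditioning set.
  P4: blocked at fork node Fz ∈ conditioning set.
{Fz} contains no descendant of Kb and blocks every backdoor path.
{Fz} is the unique smallest valid adjustment set.

{Fz}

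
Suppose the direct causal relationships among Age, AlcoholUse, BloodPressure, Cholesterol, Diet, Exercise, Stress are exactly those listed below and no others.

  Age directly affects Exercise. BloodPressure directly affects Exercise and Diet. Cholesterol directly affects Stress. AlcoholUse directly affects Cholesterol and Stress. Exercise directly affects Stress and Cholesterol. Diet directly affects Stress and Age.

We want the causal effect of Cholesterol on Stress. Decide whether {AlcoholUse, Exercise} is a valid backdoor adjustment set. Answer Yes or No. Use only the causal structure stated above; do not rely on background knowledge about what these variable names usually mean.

Yes

Backdoor paths from Cholesterol to Stress (paths whose first edge points into Cholesterol):
  P1: Cholesterol <- AlcoholUse -> Stress
  P2: Cholesterol <- Exercise <- BloodPressure -> Diet -> Stress
  P3: Cholesterol <- Exercise <- Age <- Diet -> Stress
  P4: Cholesterol <- Exercise -> Stress
Condition 1 (no descendant of Cholesterol in the set): holds — descendants of Cholesterol are {Stress}; none are in {AlcoholUse, Exercise}.
Condition 2 (every backdoor path blocked by {AlcoholUse, Exercise}):
  P1: blocked at fork node AlcoholUse ∈ conditioning set.
  P2: blocked at chain node Exercise ∈ conditioning set.
  P3: blocked at chain node Exercise ∈ conditioning set.
  P4: blocked at fork node Exercise ∈ conditioning set.
{AlcoholUse, Exercise} satisfies the backdoor criterion.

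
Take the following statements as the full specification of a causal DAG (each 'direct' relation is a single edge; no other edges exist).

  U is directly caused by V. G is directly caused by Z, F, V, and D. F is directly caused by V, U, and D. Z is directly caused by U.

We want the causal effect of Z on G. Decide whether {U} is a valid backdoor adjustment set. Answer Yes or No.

Yes

Backdoor paths from Z to G (paths whose first edge points into Z):
  P1: Z <- U <- V -> F <- D -> G
  P2: Z <- U <- V -> F -> G
  P3: Z <- U <- V -> G
  P4: Z <- U -> F <- V -> G
  P5: Z <- U -> F <- D -> G
  P6: Z <- U -> F -> G
Condition 1 (no descendant of Z in the set): holds — descendants of Z are {G}; none are in {U}.
Condition 2 (every backdoor path blocked by {U}):
  P1: blocked at chain node U ∈ conditioning set.
  P2: blocked at chain node U ∈ conditioning set.
  P3: blocked at chain node U ∈ conditioning set.
  P4: blocked at fork node U ∈ conditioning set.
  P5: blocked at fork node U ∈ conditioning set.
  P6: blocked at fork node U ∈ conditioning set.
{U} satisfies the backdoor criterion.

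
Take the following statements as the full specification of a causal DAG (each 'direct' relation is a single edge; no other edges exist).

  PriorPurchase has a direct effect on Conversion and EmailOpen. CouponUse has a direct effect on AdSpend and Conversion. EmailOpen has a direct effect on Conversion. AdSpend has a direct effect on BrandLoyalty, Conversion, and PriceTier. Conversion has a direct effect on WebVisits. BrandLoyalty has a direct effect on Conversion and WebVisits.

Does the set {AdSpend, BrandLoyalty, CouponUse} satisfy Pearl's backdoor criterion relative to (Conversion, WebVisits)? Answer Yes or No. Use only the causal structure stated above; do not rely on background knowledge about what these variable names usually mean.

Yes

Backdoor paths from Conversion to WebVisits (paths whose first edge points into Conversion):
  P1: Conversion <- CouponUse -> AdSpend -> BrandLoyalty -> WebVisits
  P2: Conversion <- AdSpend -> BrandLoyalty -> WebVisits
  P3: Conversion <- BrandLoyalty -> WebVisits
Condition 1 (no descendant of Conversion in the set): holds — descendants of Conversion are {WebVisits}; none are in {AdSpend, BrandLoyalty, CouponUse}.
Condition 2 (every backdoor path blocked by {AdSpend, BrandLoyalty, CouponUse}):
  P1: blocked at fork node CouponUse ∈ conditioning set.
  P2: blocked at fork node AdSpend ∈ conditioning set.
  P3: blocked at fork node BrandLoyalty ∈ conditioning set.
{AdSpend, BrandLoyalty, CouponUse} satisfies the backdoor criterion.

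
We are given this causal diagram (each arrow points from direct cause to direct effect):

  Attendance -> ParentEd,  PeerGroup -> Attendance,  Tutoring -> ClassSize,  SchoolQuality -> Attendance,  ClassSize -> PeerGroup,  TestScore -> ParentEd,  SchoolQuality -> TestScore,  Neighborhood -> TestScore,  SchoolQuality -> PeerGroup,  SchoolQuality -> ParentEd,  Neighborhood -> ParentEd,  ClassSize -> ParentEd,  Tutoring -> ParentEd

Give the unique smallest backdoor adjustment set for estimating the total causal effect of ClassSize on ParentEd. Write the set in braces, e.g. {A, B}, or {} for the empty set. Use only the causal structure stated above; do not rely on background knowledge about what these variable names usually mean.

Variables eligible for adjustment (non-descendants of ClassSize, excluding ClassSize and ParentEd): {Neighborhood, SchoolQuality, TestScore, Tutoring}.
Backdoor paths from ClassSize to ParentEd:
  P1: ClassSize <- Tutoring -> ParentEd
The empty set is not sufficient: P1 (ClassSize <- Tutoring -> ParentEd) has no collider blocking it and no conditioned non-collider, so it is open.
Try {Tutoring}:
  P1: blocked at fork node Tutoring ∈ conditioning set.
{Tutoring} contains no descendant of ClassSize and blocks every backdoor path.
No other singleton works — e.g. {SchoolQuality} leaves P1 open — so {Tutoring} is the unique smallest valid adjustment set.

{Tutoring}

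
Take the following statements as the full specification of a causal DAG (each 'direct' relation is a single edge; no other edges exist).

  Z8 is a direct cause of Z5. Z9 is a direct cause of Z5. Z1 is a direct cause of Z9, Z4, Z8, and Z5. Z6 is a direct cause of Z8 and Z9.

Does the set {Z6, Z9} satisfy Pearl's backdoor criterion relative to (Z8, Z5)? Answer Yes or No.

Backdoor paths from Z8 to Z5 (paths whose first edge points into Z8):
  P1: Z8 <- Z6 -> Z9 <- Z1 -> Z5
  P2: Z8 <- Z6 -> Z9 -> Z5
  P3: Z8 <- Z1 -> Z9 -> Z5
  P4: Z8 <- Z1 -> Z5
Condition 1 (no descendant of Z8 in the set): holds — descendants of Z8 are {Z5}; none are in {Z6, Z9}.
Condition 2 (every backdoor path blocked by {Z6, Z9}):
  P1: blocked at fork node Z6 ∈ conditioning set.
  P2: blocked at fork node Z6 ∈ conditioning set.
  P3: blocked at chain node Z9 ∈ conditioning set.
  P4: open — no interior node is in the conditioning set.
{Z6, Z9} does not satisfy the backdoor criterion.

No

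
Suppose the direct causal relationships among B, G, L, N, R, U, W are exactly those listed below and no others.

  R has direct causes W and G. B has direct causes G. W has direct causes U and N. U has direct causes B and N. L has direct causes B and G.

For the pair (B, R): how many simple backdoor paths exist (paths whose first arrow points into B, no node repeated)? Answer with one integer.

1

A backdoor path from B to R is any simple undirected path whose first edge points into B (i.e. leaves B via a parent).
Parents of B: {G}.
Enumerating:
  P1: B <- G -> R
That exhausts the simple backdoor paths. Count: 1.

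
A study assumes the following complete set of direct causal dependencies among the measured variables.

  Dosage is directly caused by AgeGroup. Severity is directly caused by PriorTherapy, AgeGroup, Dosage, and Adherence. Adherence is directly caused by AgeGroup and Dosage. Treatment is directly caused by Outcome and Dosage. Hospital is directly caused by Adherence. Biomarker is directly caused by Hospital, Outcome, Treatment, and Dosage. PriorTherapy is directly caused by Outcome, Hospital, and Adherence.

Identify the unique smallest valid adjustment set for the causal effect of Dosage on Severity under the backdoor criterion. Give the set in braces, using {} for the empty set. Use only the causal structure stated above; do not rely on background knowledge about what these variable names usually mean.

{AgeGroup}

Variables eligible for adjustment (non-descendants of Dosage, excluding Dosage and Severity): {AgeGroup, Outcome}.
Backdoor paths from Dosage to Severity:
  P1: Dosage <- AgeGroup -> Adherence -> Hospital -> PriorTherapy -> Severity
  P2: Dosage <- AgeGroup -> Adherence -> Hospital -> Biomarker <- Outcome -> PriorTherapy -> Severity
  P3: Dosage <- AgeGroup -> Adherence -> Hospital -> Biomarker <- Treatment <- Outcome -> PriorTherapy -> Severity
  P4: Dosage <- AgeGroup -> Adherence -> PriorTherapy -> Severity
  P5: Dosage <- AgeGroup -> Adherence -> Severity
  P6: Dosage <- AgeGroup -> Severity
The empty set is not sufficient: P1 (Dosage <- AgeGroup -> Adherence -> Hospital -> PriorTherapy -> Severity) has no collider blocking it and no conditioned non-collider, so it is open.
Try {AgeGroup}:
  P1: blocked at fork node AgeGroup ∈ conditioning set.
  P2: blocked at fork node AgeGroup ∈ conditioning set.
  P3: blocked at fork node AgeGroup ∈ conditioning set.
  P4: blocked at fork node AgeGroup ∈ conditioning set.
  P5: blocked at fork node AgeGroup ∈ conditioning set.
  P6: blocked at fork node AgeGroup ∈ conditioning set.
{AgeGroup} contains no descendant of Dosage and blocks every backdoor path.
No other singleton works — e.g. {Outcome} leaves P1 open — so {AgeGroup} is the unique smallest valid adjustment set.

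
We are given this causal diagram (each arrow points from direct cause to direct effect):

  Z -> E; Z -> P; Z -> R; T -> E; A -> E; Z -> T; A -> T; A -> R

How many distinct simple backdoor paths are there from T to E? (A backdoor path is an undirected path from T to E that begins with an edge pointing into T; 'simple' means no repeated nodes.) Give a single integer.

4

A backdoor path from T to E is any simple undirected path whose first edge points into T (i.e. leaves T via a parent).
Parents of T: {A, Z}.
Enumerating:
  P1: T <- A -> R <- Z -> E
  P2: T <- A -> E
  P3: T <- Z -> R <- A -> E
  P4: T <- Z -> E
That exhausts the simple backdoor paths. Count: 4.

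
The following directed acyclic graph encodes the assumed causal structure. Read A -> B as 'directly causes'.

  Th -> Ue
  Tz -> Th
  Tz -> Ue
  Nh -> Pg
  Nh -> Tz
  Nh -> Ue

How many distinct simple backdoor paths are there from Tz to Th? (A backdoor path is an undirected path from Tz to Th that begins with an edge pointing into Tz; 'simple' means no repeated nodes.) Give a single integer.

1

A backdoor path from Tz to Th is any simple undirected path whose first edge points into Tz (i.e. leaves Tz via a parent).
Parents of Tz: {Nh}.
Enumerating:
  P1: Tz <- Nh -> Ue <- Th
That exhausts the simple backdoor paths. Count: 1.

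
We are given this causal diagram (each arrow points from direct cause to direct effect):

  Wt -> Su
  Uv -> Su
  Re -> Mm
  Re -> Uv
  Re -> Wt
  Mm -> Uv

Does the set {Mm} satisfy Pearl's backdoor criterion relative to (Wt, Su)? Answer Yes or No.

No

Backdoor paths from Wt to Su (paths whose first edge points into Wt):
  P1: Wt <- Re -> Mm -> Uv -> Su
  P2: Wt <- Re -> Uv -> Su
Condition 1 (no descendant of Wt in the set): holds — descendants of Wt are {Su}; none are in {Mm}.
Condition 2 (every backdoor path blocked by {Mm}):
  P1: blocked at chain node Mm ∈ conditioning set.
  P2: open — no interior node is in the conditioning set.
{Mm} does not satisfy the backdoor criterion.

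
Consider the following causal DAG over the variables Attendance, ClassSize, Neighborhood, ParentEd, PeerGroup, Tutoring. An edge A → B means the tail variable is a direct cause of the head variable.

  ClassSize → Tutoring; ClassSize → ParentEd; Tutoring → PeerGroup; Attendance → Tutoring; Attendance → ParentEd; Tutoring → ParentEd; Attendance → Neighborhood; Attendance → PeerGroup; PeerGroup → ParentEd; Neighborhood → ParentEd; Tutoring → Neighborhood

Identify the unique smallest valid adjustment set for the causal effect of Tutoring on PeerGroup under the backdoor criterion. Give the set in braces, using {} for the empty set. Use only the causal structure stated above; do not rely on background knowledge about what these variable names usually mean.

Variables eligible for adjustment (non-descendants of Tutoring, excluding Tutoring and PeerGroup): {Attendance, ClassSize}.
Backdoor paths from Tutoring to PeerGroup:
  P1: Tutoring <- ClassSize -> ParentEd <- Attendance -> PeerGroup
  P2: Tutoring <- ClassSize -> ParentEd <- PeerGroup
  P3: Tutoring <- ClassSize -> ParentEd <- Neighborhood <- Attendance -> PeerGroup
  P4: Tutoring <- Attendance -> PeerGroup
  P5: Tutoring <- Attendance -> Neighborhood -> ParentEd <- PeerGroup
  P6: Tutoring <- Attendance -> ParentEd <- PeerGroup
The empty set is not sufficient: P4 (Tutoring <- Attendance -> PeerGroup) has no collider blocking it and no conditioned non-collider, so it is open.
Try {Attendance}:
  P1: blocked at collider ParentEd (neither it nor any descendant is in the conditioning set).
  P2: blocked at collider ParentEd (neither it nor any descendant is in the conditioning set).
  P3: blocked at collider ParentEd (neither it nor any descendant is in the conditioning set).
  P4: blocked at fork node Attendance ∈ conditioning set.
  P5: blocked at fork node Attendance ∈ conditioning set.
  P6: blocked at fork node Attendance ∈ conditioning set.
{Attendance} contains no descendant of Tutoring and blocks every backdoor path.
No other singleton works — e.g. {ClassSize} leaves P4 open — so {Attendance} is the unique smallest valid adjustment set.

{Attendance}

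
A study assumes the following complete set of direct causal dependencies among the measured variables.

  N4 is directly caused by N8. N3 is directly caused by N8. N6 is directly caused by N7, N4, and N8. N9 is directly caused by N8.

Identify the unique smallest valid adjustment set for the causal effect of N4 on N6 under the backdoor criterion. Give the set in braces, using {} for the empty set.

Variables eligible for adjustment (non-descendants of N4, excluding N4 and N6): {N3, N7, N8, N9}.
Backdoor paths from N4 to N6:
  P1: N4 <- N8 -> N6
The empty set is not sufficient: P1 (N4 <- N8 -> N6) has no collider blocking it and no conditioned non-collider, so it is open.
Try {N8}:
  P1: blocked at fork node N8 ∈ conditioning set.
{N8} contains no descendant of N4 and blocks every backdoor path.
No other singleton works — e.g. {N9} leaves P1 open — so {N8} is the unique smallest valid adjustment set.

{N8}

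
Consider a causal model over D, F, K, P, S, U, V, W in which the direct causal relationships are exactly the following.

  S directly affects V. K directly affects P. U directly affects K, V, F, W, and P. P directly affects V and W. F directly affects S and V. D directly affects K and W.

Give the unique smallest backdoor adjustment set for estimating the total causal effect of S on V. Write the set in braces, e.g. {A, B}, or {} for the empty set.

{F}

Variables eligible for adjustment (non-descendants of S, excluding S and V): {D, F, K, P, U, W}.
Backdoor paths from S to V:
  P1: S <- F <- U -> K <- D -> W <- P -> V
  P2: S <- F <- U -> K -> P -> V
  P3: S <- F <- U -> P -> V
  P4: S <- F <- U -> V
  P5: S <- F <- U -> W <- D -> K -> P -> V
  P6: S <- F <- U -> W <- P -> V
  P7: S <- F -> V
The empty set is not sufficient: P2 (S <- F <- U -> K -> P -> V) has no collider blocking it and no conditioned non-collider, so it is open.
Try {F}:
  P1: blocked at chain node F ∈ conditioning set.
  P2: blocked at chain node F ∈ conditioning set.
  P3: blocked at chain node F ∈ conditioning set.
  P4: blocked at chain node F ∈ conditioning set.
  P5: blocked at chain node F ∈ conditioning set.
  P6: blocked at chain node F ∈ conditioning set.
  P7: blocked at fork node F ∈ conditioning set.
{F} contains no descendant of S and blocks every backdoor path.
No other singleton works — e.g. {D} leaves P2 open — so {F} is the unique smallest valid adjustment set.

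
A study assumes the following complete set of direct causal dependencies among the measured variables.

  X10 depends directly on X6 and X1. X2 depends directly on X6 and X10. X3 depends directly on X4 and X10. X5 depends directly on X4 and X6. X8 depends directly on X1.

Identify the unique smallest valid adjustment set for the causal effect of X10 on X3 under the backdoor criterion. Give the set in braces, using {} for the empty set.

{}

Variables eligible for adjustment (non-descendants of X10, excluding X10 and X3): {X1, X4, X5, X6, X8}.
Backdoor paths from X10 to X3:
  P1: X10 <- X6 -> X5 <- X4 -> X3
Each backdoor path contains an unconditioned collider, so every path is already blocked with the empty conditioning set:
  P1: blocked at collider X5 (neither it nor any descendant is in the conditioning set).
The empty set is therefore the unique smallest valid set.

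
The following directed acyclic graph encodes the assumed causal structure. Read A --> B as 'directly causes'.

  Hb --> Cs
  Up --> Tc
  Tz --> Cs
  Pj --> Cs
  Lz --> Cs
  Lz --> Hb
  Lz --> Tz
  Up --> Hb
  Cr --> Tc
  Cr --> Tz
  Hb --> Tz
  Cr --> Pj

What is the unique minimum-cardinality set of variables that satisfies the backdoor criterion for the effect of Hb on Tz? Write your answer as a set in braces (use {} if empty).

{Lz}

Variables eligible for adjustment (non-descendants of Hb, excluding Hb and Tz): {Cr, Lz, Pj, Tc, Up}.
Backdoor paths from Hb to Tz:
  P1: Hb <- Up -> Tc <- Cr -> Pj -> Cs <- Lz -> Tz
  P2: Hb <- Up -> Tc <- Cr -> Pj -> Cs <- Tz
  P3: Hb <- Up -> Tc <- Cr -> Tz
  P4: Hb <- Lz -> Tz
  P5: Hb <- Lz -> Cs <- Pj <- Cr -> Tz
  P6: Hb <- Lz -> Cs <- Tz
The empty set is not sufficient: P4 (Hb <- Lz -> Tz) has no collider blocking it and no conditioned non-collider, so it is open.
Try {Lz}:
  P1: blocked at collider Tc (neither it nor any descendant is in the conditioning set).
  P2: blocked at collider Tc (neither it nor any descendant is in the conditioning set).
  P3: blocked at collider Tc (neither it nor any descendant is in the conditioning set).
  P4: blocked at fork node Lz ∈ conditioning set.
  P5: blocked at fork node Lz ∈ conditioning set.
  P6: blocked at fork node Lz ∈ conditioning set.
{Lz} contains no descendant of Hb and blocks every backdoor path.
No other singleton works — e.g. {Up} leaves P4 open — so {Lz} is the unique smallest valid adjustment set.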